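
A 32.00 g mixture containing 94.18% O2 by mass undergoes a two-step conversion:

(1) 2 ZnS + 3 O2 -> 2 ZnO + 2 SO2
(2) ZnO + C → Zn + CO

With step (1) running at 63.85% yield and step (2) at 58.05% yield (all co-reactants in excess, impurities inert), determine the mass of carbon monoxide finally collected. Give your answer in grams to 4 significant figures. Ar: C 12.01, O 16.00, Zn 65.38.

6.518 g

Pure O2 = 32.00 × 0.9418 = 30.138 g.
M(O2) = 2(16.00) = 32.00 g/mol.
M(CO) = 12.01 + 16.00 = 28.01 g/mol.
n(O2) = 30.138 / 32.00 = 0.94180 mol.
Step 1 (O2:ZnO = 3:2): theoretical n(ZnO) = 0.62787 mol; at 63.85% yield, n(ZnO) = 0.40089 mol.
Step 2 (ZnO:CO = 1:1): theoretical n(CO) = 0.40089 mol, so theoretical mass = 0.40089 × 28.01 = 11.229 g.
At 58.05% yield, actual mass of CO = 11.229 × 0.5805 = 6.5184 g.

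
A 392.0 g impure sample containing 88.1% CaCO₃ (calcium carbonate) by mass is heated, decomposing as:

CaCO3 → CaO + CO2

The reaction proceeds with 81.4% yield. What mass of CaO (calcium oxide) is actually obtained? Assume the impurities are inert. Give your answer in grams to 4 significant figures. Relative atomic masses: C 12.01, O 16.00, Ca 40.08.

157.5 g

Pure CaCO3 available = 392.0 g × 0.881 = 345.35 g.
M(CaCO3) = 40.08 + 12.01 + 3(16.00) = 100.09 g/mol.
M(CaO) = 40.08 + 16.00 = 56.08 g/mol.
n(CaCO3) = 345.35 g / 100.09 g/mol = 3.4504 mol.
From the equation the CaCO3:CaO mole ratio is 1:1, so n(CaO) = 3.4504 × 1/1 = 3.4504 mol.
Mass of CaO = 3.4504 mol × 56.08 g/mol = 193.50 g.
Actual mass collected = 193.50 g × 0.814 = 157.51 g.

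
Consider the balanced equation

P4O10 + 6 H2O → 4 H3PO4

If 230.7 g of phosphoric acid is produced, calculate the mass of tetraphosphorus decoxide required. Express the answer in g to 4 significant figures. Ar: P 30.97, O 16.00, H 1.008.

167.1 g

M(H3PO4) = 3(1.008) + 30.97 + 4(16.00) = 97.994 g/mol.
M(P4O10) = 4(30.97) + 10(16.00) = 283.88 g/mol.
n(H3PO4) = 230.70 g / 97.994 g/mol = 2.3542 mol.
From the equation the H3PO4:P4O10 mole ratio is 4:1, so n(P4O10) = 2.3542 × 1/4 = 0.58856 mol.
Mass of P4O10 = 0.58856 mol × 283.88 g/mol = 167.08 g.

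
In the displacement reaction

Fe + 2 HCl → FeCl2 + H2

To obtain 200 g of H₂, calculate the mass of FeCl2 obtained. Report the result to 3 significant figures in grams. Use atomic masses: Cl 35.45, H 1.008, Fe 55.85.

M(H2) = 2(1.008) = 2.016 g/mol.
M(FeCl2) = 55.85 + 2(35.45) = 126.75 g/mol.
n(H2) = 200.0 g / 2.016 g/mol = 99.21 mol.
From the equation the H2:FeCl2 mole ratio is 1:1, so n(FeCl2) = 99.21 × 1/1 = 99.21 mol.
Mass of FeCl2 = 99.21 mol × 126.75 g/mol = 12570 g.

12600 g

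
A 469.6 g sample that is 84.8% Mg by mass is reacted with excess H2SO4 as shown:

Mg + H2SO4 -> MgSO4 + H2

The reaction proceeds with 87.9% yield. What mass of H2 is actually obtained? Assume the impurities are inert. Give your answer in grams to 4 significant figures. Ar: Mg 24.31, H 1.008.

Pure Mg available = 469.6 g × 0.848 = 398.22 g.
M(Mg) = 24.31 g/mol.
M(H2) = 2(1.008) = 2.016 g/mol.
n(Mg) = 398.22 g / 24.31 g/mol = 16.381 mol.
From the equation the Mg:H2 mole ratio is 1:1, so n(H2) = 16.381 × 1/1 = 16.381 mol.
Mass of H2 = 16.381 mol × 2.016 g/mol = 33.024 g.
Actual mass collected = 33.024 g × 0.879 = 29.028 g.

29.03 g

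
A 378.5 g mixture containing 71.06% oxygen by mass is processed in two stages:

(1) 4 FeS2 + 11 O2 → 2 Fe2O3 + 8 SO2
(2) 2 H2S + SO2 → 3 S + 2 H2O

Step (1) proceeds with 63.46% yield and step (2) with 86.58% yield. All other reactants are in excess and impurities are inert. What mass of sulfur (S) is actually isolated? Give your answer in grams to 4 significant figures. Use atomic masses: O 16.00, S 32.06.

323.0 g

Pure O2 = 378.5 × 0.7106 = 268.96 g.
M(O2) = 2(16.00) = 32.00 g/mol.
M(S) = 32.06 g/mol.
n(O2) = 268.96 / 32.00 = 8.4051 mol.
Step 1 (O2:SO2 = 11:8): theoretical n(SO2) = 6.1128 mol; at 63.46% yield, n(SO2) = 3.8792 mol.
Step 2 (SO2:S = 1:3): theoretical n(S) = 11.638 mol, so theoretical mass = 11.638 × 32.06 = 373.10 g.
At 86.58% yield, actual mass of S = 373.10 × 0.8658 = 323.03 g.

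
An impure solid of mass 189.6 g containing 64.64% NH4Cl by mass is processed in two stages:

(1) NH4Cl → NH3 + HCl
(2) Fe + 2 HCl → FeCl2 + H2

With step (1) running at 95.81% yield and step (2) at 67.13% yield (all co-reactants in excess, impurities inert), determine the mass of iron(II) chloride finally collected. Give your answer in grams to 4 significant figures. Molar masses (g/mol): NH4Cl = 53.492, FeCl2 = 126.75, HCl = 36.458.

93.39 g

Pure NH4Cl = 189.6 × 0.6464 = 122.56 g.
n(NH4Cl) = 122.56 / 53.492 = 2.2911 mol.
Step 1 (NH4Cl:HCl = 1:1): theoretical n(HCl) = 2.2911 mol; at 95.81% yield, n(HCl) = 2.1951 mol.
Step 2 (HCl:FeCl2 = 2:1): theoretical n(FeCl2) = 1.0976 mol, so theoretical mass = 1.0976 × 126.75 = 139.12 g.
At 67.13% yield, actual mass of FeCl2 = 139.12 × 0.6713 = 93.389 g.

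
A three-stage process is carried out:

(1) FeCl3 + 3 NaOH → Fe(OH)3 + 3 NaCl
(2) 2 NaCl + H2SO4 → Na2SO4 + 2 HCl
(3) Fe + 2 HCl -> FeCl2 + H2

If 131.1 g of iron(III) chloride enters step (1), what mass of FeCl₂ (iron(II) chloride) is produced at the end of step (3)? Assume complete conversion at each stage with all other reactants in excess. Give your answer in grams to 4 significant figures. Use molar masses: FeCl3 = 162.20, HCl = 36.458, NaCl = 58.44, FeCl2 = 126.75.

n(FeCl3) = 131.1 / 162.20 = 0.80826 mol.
Reaction (1): FeCl3→NaCl ratio 1:3 ⇒ n(NaCl) = 2.4248 mol.
Reaction (2): NaCl→HCl ratio 2:2 ⇒ n(HCl) = 2.4248 mol.
Reaction (3): HCl→FeCl2 ratio 2:1 ⇒ n(FeCl2) = 1.2124 mol.
Mass of FeCl2 = 1.2124 × 126.75 = 153.67 g.

153.7 g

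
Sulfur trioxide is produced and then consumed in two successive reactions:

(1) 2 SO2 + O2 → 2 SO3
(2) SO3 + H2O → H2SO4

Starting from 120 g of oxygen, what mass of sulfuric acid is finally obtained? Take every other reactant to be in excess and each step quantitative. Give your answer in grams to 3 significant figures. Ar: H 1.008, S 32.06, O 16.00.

736 g

M(O2) = 2(16.00) = 32.00 g/mol.
M(H2SO4) = 2(1.008) + 32.06 + 4(16.00) = 98.076 g/mol.
n(O2) = 120.0 / 32.00 = 3.750 mol.
Step 1 gives a 1:2 ratio of O2 to SO3, so n(SO3) = 7.500 mol.
In step 2 the SO3:H2SO4 ratio is 1:1, so n(H2SO4) = 7.500 mol.
Mass of H2SO4 = 7.500 × 98.076 = 735.6 g.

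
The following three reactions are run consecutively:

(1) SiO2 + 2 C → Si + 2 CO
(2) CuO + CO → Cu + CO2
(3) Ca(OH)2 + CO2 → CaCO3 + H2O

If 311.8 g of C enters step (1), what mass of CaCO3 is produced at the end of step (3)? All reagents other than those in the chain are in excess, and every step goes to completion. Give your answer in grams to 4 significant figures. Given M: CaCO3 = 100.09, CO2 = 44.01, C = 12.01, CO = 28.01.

2599 g

n(C) = 311.8 / 12.01 = 25.962 mol.
Reaction (1): C→CO ratio 2:2 ⇒ n(CO) = 25.962 mol.
Reaction (2): CO→CO2 ratio 1:1 ⇒ n(CO2) = 25.962 mol.
Reaction (3): CO2→CaCO3 ratio 1:1 ⇒ n(CaCO3) = 25.962 mol.
Mass of CaCO3 = 25.962 × 100.09 = 2598.5 g.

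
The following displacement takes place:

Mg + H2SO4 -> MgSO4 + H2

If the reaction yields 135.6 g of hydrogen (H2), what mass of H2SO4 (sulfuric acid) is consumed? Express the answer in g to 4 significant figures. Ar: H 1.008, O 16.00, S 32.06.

M(H2) = 2(1.008) = 2.016 g/mol.
M(H2SO4) = 2(1.008) + 32.06 + 4(16.00) = 98.076 g/mol.
n(H2) = 135.60 g / 2.016 g/mol = 67.262 mol.
From the equation the H2:H2SO4 mole ratio is 1:1, so n(H2SO4) = 67.262 × 1/1 = 67.262 mol.
Mass of H2SO4 = 67.262 mol × 98.076 g/mol = 6596.8 g.

6597 g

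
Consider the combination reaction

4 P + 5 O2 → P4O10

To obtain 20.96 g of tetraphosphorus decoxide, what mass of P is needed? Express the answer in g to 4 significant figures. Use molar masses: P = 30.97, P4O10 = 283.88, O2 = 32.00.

n(P4O10) = 20.960 g / 283.88 g/mol = 0.073834 mol.
From the equation the P4O10:P mole ratio is 1:4, so n(P) = 0.073834 × 4/1 = 0.29534 mol.
Mass of P = 0.29534 mol × 30.97 g/mol = 9.1466 g.

9.147 g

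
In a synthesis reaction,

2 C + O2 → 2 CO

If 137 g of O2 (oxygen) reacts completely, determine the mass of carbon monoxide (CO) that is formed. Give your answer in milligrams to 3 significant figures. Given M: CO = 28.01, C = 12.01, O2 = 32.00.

n(O2) = 137.0 g / 32.00 g/mol = 4.281 mol.
From the equation the O2:CO mole ratio is 1:2, so n(CO) = 4.281 × 2/1 = 8.562 mol.
Mass of CO = 8.562 mol × 28.01 g/mol = 239.8 g.
Converting to mg: 239.8 g = 240000 mg.

240000 mg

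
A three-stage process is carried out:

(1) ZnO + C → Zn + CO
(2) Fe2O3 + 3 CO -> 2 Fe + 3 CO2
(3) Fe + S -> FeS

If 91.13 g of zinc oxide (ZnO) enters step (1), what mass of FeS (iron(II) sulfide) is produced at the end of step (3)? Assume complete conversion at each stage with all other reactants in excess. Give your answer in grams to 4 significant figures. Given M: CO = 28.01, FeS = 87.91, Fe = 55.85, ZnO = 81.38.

65.63 g

n(ZnO) = 91.13 / 81.38 = 1.1198 mol.
Reaction (1): ZnO→CO ratio 1:1 ⇒ n(CO) = 1.1198 mol.
Reaction (2): CO→Fe ratio 3:2 ⇒ n(Fe) = 0.74654 mol.
Reaction (3): Fe→FeS ratio 1:1 ⇒ n(FeS) = 0.74654 mol.
Mass of FeS = 0.74654 × 87.91 = 65.628 g.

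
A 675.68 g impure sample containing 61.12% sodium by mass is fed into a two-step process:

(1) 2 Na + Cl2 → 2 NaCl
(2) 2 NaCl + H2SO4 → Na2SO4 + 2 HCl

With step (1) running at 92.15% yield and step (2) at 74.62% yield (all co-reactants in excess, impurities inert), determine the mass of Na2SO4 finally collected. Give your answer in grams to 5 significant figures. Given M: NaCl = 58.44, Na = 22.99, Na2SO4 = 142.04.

Pure Na = 675.68 × 0.6112 = 412.976 g.
n(Na) = 412.976 / 22.99 = 17.9633 mol.
Step 1 (Na:NaCl = 2:2): theoretical n(NaCl) = 17.9633 mol; at 92.15% yield, n(NaCl) = 16.5532 mol.
Step 2 (NaCl:Na2SO4 = 2:1): theoretical n(Na2SO4) = 8.27658 mol, so theoretical mass = 8.27658 × 142.04 = 1175.61 g.
At 74.62% yield, actual mass of Na2SO4 = 1175.61 × 0.7462 = 877.236 g.

877.24 g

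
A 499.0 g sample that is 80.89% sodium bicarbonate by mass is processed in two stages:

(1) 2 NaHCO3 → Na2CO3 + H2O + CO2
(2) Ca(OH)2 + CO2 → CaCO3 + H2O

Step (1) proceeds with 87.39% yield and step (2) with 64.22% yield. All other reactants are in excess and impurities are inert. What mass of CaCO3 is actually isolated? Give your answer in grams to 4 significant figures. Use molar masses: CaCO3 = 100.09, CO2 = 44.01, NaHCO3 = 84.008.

134.9 g

Pure NaHCO3 = 499.0 × 0.8089 = 403.64 g.
n(NaHCO3) = 403.64 / 84.008 = 4.8048 mol.
Step 1 (NaHCO3:CO2 = 2:1): theoretical n(CO2) = 2.4024 mol; at 87.39% yield, n(CO2) = 2.0995 mol.
Step 2 (CO2:CaCO3 = 1:1): theoretical n(CaCO3) = 2.0995 mol, so theoretical mass = 2.0995 × 100.09 = 210.13 g.
At 64.22% yield, actual mass of CaCO3 = 210.13 × 0.6422 = 134.95 g.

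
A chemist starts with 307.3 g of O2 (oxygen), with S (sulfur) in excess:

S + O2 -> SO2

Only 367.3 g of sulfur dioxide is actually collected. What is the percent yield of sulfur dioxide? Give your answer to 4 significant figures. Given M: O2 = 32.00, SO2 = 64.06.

n(O2) = 307.30 g / 32.00 g/mol = 9.6031 mol.
From the equation the O2:SO2 mole ratio is 1:1, so n(SO2) = 9.6031 × 1/1 = 9.6031 mol.
Mass of SO2 = 9.6031 mol × 64.06 g/mol = 615.18 g.
This is the theoretical yield. Percent yield = 367.3 g / 615.18 g × 100% = 59.706%.

59.71 %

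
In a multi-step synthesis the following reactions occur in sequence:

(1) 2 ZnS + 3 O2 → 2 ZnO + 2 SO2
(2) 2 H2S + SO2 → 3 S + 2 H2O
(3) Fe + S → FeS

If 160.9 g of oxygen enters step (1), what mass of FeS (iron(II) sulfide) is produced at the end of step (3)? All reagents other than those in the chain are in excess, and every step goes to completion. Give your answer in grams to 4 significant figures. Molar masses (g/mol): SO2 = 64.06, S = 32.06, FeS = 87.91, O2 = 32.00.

884.0 g

n(O2) = 160.9 / 32.00 = 5.0281 mol.
Reaction (1): O2→SO2 ratio 3:2 ⇒ n(SO2) = 3.3521 mol.
Reaction (2): SO2→S ratio 1:3 ⇒ n(S) = 10.056 mol.
Reaction (3): S→FeS ratio 1:1 ⇒ n(FeS) = 10.056 mol.
Mass of FeS = 10.056 × 87.91 = 884.04 g.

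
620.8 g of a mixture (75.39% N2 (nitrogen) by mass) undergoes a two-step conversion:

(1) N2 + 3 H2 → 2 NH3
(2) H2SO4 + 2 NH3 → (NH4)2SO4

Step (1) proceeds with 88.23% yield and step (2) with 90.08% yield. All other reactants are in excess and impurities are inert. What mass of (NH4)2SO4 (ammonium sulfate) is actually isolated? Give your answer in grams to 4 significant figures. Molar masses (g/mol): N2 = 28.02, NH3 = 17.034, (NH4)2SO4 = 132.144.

Pure N2 = 620.8 × 0.7539 = 468.02 g.
n(N2) = 468.02 / 28.02 = 16.703 mol.
Step 1 (N2:NH3 = 1:2): theoretical n(NH3) = 33.406 mol; at 88.23% yield, n(NH3) = 29.474 mol.
Step 2 (NH3:(NH4)2SO4 = 2:1): theoretical n((NH4)2SO4) = 14.737 mol, so theoretical mass = 14.737 × 132.144 = 1947.4 g.
At 90.08% yield, actual mass of (NH4)2SO4 = 1947.4 × 0.9008 = 1754.2 g.

1754 g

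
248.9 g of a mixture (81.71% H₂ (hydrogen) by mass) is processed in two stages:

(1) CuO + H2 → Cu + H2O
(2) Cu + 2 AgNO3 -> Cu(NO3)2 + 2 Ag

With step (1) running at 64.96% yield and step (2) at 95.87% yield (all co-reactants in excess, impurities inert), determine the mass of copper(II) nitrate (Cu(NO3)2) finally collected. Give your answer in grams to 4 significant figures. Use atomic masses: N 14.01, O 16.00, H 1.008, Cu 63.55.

11780 g

Pure H2 = 248.9 × 0.8171 = 203.38 g.
M(H2) = 2(1.008) = 2.016 g/mol.
M(Cu(NO3)2) = 63.55 + 2(14.01) + 6(16.00) = 187.57 g/mol.
n(H2) = 203.38 / 2.016 = 100.88 mol.
Step 1 (H2:Cu = 1:1): theoretical n(Cu) = 100.88 mol; at 64.96% yield, n(Cu) = 65.532 mol.
Step 2 (Cu:Cu(NO3)2 = 1:1): theoretical n(Cu(NO3)2) = 65.532 mol, so theoretical mass = 65.532 × 187.57 = 12292 g.
At 95.87% yield, actual mass of Cu(NO3)2 = 12292 × 0.9587 = 11784 g.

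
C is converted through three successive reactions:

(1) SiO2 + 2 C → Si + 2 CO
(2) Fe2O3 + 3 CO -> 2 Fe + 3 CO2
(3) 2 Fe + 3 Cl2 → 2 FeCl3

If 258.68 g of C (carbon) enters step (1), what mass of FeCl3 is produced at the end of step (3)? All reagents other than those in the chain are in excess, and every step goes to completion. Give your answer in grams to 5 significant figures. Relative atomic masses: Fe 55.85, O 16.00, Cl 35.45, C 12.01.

2329.1 g

M(C) = 12.01 g/mol.
M(FeCl3) = 55.85 + 3(35.45) = 162.20 g/mol.
n(C) = 258.68 / 12.01 = 21.5387 mol.
Reaction (1): C→CO ratio 2:2 ⇒ n(CO) = 21.5387 mol.
Reaction (2): CO→Fe ratio 3:2 ⇒ n(Fe) = 14.3591 mol.
Reaction (3): Fe→FeCl3 ratio 2:2 ⇒ n(FeCl3) = 14.3591 mol.
Mass of FeCl3 = 14.3591 × 162.20 = 2329.05 g.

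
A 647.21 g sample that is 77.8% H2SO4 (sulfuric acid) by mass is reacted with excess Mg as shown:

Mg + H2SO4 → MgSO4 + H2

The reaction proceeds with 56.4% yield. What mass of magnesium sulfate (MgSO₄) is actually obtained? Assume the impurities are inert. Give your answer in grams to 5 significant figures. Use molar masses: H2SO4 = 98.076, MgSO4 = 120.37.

348.55 g

Pure H2SO4 available = 647.21 g × 0.778 = 503.529 g.
n(H2SO4) = 503.529 g / 98.076 g/mol = 5.13407 mol.
From the equation the H2SO4:MgSO4 mole ratio is 1:1, so n(MgSO4) = 5.13407 × 1/1 = 5.13407 mol.
Mass of MgSO4 = 5.13407 mol × 120.37 g/mol = 617.988 g.
Actual mass collected = 617.988 g × 0.564 = 348.545 g.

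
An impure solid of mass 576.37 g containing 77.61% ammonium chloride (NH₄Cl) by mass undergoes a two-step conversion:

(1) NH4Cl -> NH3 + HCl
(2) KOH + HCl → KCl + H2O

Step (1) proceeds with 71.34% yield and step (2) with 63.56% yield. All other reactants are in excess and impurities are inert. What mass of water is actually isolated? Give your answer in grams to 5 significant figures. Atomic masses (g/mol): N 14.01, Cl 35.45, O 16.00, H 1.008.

Pure NH4Cl = 576.37 × 0.7761 = 447.321 g.
M(NH4Cl) = 14.01 + 4(1.008) + 35.45 = 53.492 g/mol.
M(H2O) = 2(1.008) + 16.00 = 18.016 g/mol.
n(NH4Cl) = 447.321 / 53.492 = 8.36239 mol.
Step 1 (NH4Cl:HCl = 1:1): theoretical n(HCl) = 8.36239 mol; at 71.34% yield, n(HCl) = 5.96573 mol.
Step 2 (HCl:H2O = 1:1): theoretical n(H2O) = 5.96573 mol, so theoretical mass = 5.96573 × 18.016 = 107.479 g.
At 63.56% yield, actual mass of H2O = 107.479 × 0.6356 = 68.3133 g.

68.313 g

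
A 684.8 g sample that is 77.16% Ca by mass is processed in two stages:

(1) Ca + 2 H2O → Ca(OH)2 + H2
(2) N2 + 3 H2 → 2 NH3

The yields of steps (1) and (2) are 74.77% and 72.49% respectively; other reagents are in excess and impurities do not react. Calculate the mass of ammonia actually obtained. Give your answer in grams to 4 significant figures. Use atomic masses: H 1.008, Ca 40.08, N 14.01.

81.14 g

Pure Ca = 684.8 × 0.7716 = 528.39 g.
M(Ca) = 40.08 g/mol.
M(NH3) = 14.01 + 3(1.008) = 17.034 g/mol.
n(Ca) = 528.39 / 40.08 = 13.183 mol.
Step 1 (Ca:H2 = 1:1): theoretical n(H2) = 13.183 mol; at 74.77% yield, n(H2) = 9.8572 mol.
Step 2 (H2:NH3 = 3:2): theoretical n(NH3) = 6.5715 mol, so theoretical mass = 6.5715 × 17.034 = 111.94 g.
At 72.49% yield, actual mass of NH3 = 111.94 × 0.7249 = 81.145 g.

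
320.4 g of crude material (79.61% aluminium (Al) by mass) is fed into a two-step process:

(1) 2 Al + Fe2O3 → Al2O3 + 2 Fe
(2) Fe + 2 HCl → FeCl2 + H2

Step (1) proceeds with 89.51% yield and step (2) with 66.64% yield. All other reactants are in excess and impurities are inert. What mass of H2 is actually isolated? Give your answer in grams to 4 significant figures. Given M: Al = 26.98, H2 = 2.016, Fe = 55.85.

11.37 g

Pure Al = 320.4 × 0.7961 = 255.07 g.
n(Al) = 255.07 / 26.98 = 9.4541 mol.
Step 1 (Al:Fe = 2:2): theoretical n(Fe) = 9.4541 mol; at 89.51% yield, n(Fe) = 8.4623 mol.
Step 2 (Fe:H2 = 1:1): theoretical n(H2) = 8.4623 mol, so theoretical mass = 8.4623 × 2.016 = 17.060 g.
At 66.64% yield, actual mass of H2 = 17.060 × 0.6664 = 11.369 g.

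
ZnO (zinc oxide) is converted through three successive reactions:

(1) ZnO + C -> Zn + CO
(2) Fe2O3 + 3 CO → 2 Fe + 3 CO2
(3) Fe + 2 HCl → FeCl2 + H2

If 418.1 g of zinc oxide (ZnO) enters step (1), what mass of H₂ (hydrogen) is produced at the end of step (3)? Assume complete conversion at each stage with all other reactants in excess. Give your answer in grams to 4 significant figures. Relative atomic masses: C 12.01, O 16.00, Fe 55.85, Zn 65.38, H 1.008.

6.905 g

M(ZnO) = 65.38 + 16.00 = 81.38 g/mol.
M(H2) = 2(1.008) = 2.016 g/mol.
n(ZnO) = 418.1 / 81.38 = 5.1376 mol.
Reaction (1): ZnO→CO ratio 1:1 ⇒ n(CO) = 5.1376 mol.
Reaction (2): CO→Fe ratio 3:2 ⇒ n(Fe) = 3.4251 mol.
Reaction (3): Fe→H2 ratio 1:1 ⇒ n(H2) = 3.4251 mol.
Mass of H2 = 3.4251 × 2.016 = 6.9050 g.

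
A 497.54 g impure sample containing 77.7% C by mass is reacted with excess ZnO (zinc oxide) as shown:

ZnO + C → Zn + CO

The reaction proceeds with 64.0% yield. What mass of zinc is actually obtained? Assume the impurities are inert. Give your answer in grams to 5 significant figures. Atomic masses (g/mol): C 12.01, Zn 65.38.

1346.9 g

Pure C available = 497.54 g × 0.777 = 386.589 g.
M(C) = 12.01 g/mol.
M(Zn) = 65.38 g/mol.
n(C) = 386.589 g / 12.01 g/mol = 32.1889 mol.
From the equation the C:Zn mole ratio is 1:1, so n(Zn) = 32.1889 × 1/1 = 32.1889 mol.
Mass of Zn = 32.1889 mol × 65.38 g/mol = 2104.51 g.
Actual mass collected = 2104.51 g × 0.640 = 1346.89 g.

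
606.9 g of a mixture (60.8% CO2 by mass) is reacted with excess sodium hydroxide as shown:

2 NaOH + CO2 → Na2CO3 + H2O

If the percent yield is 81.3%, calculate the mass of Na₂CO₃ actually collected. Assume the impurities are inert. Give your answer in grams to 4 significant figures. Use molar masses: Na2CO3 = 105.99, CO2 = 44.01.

722.5 g

Pure CO2 available = 606.9 g × 0.608 = 369.00 g.
n(CO2) = 369.00 g / 44.01 g/mol = 8.3843 mol.
From the equation the CO2:Na2CO3 mole ratio is 1:1, so n(Na2CO3) = 8.3843 × 1/1 = 8.3843 mol.
Mass of Na2CO3 = 8.3843 mol × 105.99 g/mol = 888.66 g.
Actual mass collected = 888.66 g × 0.813 = 722.48 g.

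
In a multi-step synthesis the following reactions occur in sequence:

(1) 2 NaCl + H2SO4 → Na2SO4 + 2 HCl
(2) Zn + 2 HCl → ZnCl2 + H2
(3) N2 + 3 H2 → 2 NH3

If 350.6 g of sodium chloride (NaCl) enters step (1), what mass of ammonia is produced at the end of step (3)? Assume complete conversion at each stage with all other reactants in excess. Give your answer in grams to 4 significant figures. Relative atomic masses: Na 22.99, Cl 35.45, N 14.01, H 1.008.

M(NaCl) = 22.99 + 35.45 = 58.44 g/mol.
M(NH3) = 14.01 + 3(1.008) = 17.034 g/mol.
n(NaCl) = 350.6 / 58.44 = 5.9993 mol.
Reaction (1): NaCl→HCl ratio 2:2 ⇒ n(HCl) = 5.9993 mol.
Reaction (2): HCl→H2 ratio 2:1 ⇒ n(H2) = 2.9997 mol.
Reaction (3): H2→NH3 ratio 3:2 ⇒ n(NH3) = 1.9998 mol.
Mass of NH3 = 1.9998 × 17.034 = 34.064 g.

34.06 g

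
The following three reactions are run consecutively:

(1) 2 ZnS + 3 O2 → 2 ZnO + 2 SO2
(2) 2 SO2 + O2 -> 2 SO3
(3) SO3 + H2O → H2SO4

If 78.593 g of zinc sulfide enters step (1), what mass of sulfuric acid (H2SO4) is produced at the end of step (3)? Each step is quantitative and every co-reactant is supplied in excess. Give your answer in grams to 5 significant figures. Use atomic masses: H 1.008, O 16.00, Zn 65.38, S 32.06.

79.106 g

M(ZnS) = 65.38 + 32.06 = 97.44 g/mol.
M(H2SO4) = 2(1.008) + 32.06 + 4(16.00) = 98.076 g/mol.
n(ZnS) = 78.593 / 97.44 = 0.806578 mol.
Reaction (1): ZnS→SO2 ratio 2:2 ⇒ n(SO2) = 0.806578 mol.
Reaction (2): SO2→SO3 ratio 2:2 ⇒ n(SO3) = 0.806578 mol.
Reaction (3): SO3→H2SO4 ratio 1:1 ⇒ n(H2SO4) = 0.806578 mol.
Mass of H2SO4 = 0.806578 × 98.076 = 79.1060 g.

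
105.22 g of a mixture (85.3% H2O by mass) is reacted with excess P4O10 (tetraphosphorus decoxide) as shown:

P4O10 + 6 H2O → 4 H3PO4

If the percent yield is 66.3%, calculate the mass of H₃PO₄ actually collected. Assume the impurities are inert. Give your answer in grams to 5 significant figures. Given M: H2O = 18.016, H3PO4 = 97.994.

Pure H2O available = 105.22 g × 0.853 = 89.7527 g.
n(H2O) = 89.7527 g / 18.016 g/mol = 4.98183 mol.
From the equation the H2O:H3PO4 mole ratio is 6:4, so n(H3PO4) = 4.98183 × 4/6 = 3.32122 mol.
Mass of H3PO4 = 3.32122 mol × 97.994 g/mol = 325.460 g.
Actual mass collected = 325.460 g × 0.663 = 215.780 g.

215.78 g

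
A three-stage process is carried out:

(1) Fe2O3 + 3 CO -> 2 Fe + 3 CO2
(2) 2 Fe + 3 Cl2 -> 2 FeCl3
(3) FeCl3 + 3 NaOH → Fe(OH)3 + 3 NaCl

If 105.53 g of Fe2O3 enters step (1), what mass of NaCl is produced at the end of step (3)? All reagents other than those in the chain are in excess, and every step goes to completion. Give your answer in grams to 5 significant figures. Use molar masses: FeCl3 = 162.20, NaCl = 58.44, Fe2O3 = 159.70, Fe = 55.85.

n(Fe2O3) = 105.53 / 159.70 = 0.660802 mol.
Reaction (1): Fe2O3→Fe ratio 1:2 ⇒ n(Fe) = 1.32160 mol.
Reaction (2): Fe→FeCl3 ratio 2:2 ⇒ n(FeCl3) = 1.32160 mol.
Reaction (3): FeCl3→NaCl ratio 1:3 ⇒ n(NaCl) = 3.96481 mol.
Mass of NaCl = 3.96481 × 58.44 = 231.703 g.

231.70 g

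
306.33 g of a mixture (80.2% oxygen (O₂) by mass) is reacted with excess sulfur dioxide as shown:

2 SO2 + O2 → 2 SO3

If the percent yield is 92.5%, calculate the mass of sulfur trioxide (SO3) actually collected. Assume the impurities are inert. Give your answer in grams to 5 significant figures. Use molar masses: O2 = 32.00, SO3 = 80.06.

1137.1 g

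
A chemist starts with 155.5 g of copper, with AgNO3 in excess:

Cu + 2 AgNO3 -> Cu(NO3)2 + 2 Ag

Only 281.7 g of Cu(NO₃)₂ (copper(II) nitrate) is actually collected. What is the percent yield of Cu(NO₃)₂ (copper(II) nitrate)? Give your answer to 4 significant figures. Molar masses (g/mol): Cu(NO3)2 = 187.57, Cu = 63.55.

n(Cu) = 155.50 g / 63.55 g/mol = 2.4469 mol.
From the equation the Cu:Cu(NO3)2 mole ratio is 1:1, so n(Cu(NO3)2) = 2.4469 × 1/1 = 2.4469 mol.
Mass of Cu(NO3)2 = 2.4469 mol × 187.57 g/mol = 458.96 g.
This is the theoretical yield. Percent yield = 281.7 g / 458.96 g × 100% = 61.377%.

61.38 %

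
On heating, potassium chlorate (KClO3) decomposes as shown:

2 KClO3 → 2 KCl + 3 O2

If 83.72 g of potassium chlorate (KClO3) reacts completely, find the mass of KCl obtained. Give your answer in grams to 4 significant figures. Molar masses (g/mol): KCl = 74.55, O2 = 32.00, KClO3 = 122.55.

50.93 g

n(KClO3) = 83.720 g / 122.55 g/mol = 0.68315 mol.
From the equation the KClO3:KCl mole ratio is 2:2, so n(KCl) = 0.68315 × 2/2 = 0.68315 mol.
Mass of KCl = 0.68315 mol × 74.55 g/mol = 50.929 g.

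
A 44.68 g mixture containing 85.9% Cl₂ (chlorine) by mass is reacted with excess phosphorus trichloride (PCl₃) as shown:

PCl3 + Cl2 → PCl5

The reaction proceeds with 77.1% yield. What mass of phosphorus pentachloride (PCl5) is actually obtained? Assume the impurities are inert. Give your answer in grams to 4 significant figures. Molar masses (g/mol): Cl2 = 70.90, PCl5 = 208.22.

Pure Cl2 available = 44.68 g × 0.859 = 38.380 g.
n(Cl2) = 38.380 g / 70.90 g/mol = 0.54133 mol.
From the equation the Cl2:PCl5 mole ratio is 1:1, so n(PCl5) = 0.54133 × 1/1 = 0.54133 mol.
Mass of PCl5 = 0.54133 mol × 208.22 g/mol = 112.72 g.
Actual mass collected = 112.72 g × 0.771 = 86.903 g.

86.90 g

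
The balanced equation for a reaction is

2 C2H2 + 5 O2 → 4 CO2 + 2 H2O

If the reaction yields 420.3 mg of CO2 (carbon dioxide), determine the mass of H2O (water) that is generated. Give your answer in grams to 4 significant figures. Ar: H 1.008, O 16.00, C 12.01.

M(CO2) = 12.01 + 2(16.00) = 44.01 g/mol.
M(H2O) = 2(1.008) + 16.00 = 18.016 g/mol.
Convert: 420.3 mg = 0.42030 g.
n(CO2) = 0.42030 g / 44.01 g/mol = 0.0095501 mol.
From the equation the CO2:H2O mole ratio is 4:2, so n(H2O) = 0.0095501 × 2/4 = 0.0047751 mol.
Mass of H2O = 0.0047751 mol × 18.016 g/mol = 0.086027 g.

0.08603 g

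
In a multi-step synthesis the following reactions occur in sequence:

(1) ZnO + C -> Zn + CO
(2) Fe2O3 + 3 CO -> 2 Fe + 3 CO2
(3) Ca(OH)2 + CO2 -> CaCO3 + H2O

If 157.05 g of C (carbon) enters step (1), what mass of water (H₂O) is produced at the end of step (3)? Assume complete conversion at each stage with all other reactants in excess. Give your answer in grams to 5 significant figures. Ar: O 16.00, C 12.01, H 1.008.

235.59 g

M(C) = 12.01 g/mol.
M(H2O) = 2(1.008) + 16.00 = 18.016 g/mol.
n(C) = 157.05 / 12.01 = 13.0766 mol.
Reaction (1): C→CO ratio 1:1 ⇒ n(CO) = 13.0766 mol.
Reaction (2): CO→CO2 ratio 3:3 ⇒ n(CO2) = 13.0766 mol.
Reaction (3): CO2→H2O ratio 1:1 ⇒ n(H2O) = 13.0766 mol.
Mass of H2O = 13.0766 × 18.016 = 235.588 g.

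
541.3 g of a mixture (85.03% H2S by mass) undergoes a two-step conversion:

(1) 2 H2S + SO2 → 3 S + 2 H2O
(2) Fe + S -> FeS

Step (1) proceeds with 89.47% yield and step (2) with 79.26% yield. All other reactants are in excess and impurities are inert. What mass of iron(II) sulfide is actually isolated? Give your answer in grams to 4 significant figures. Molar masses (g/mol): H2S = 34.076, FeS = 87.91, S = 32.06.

Pure H2S = 541.3 × 0.8503 = 460.27 g.
n(H2S) = 460.27 / 34.076 = 13.507 mol.
Step 1 (H2S:S = 2:3): theoretical n(S) = 20.261 mol; at 89.47% yield, n(S) = 18.127 mol.
Step 2 (S:FeS = 1:1): theoretical n(FeS) = 18.127 mol, so theoretical mass = 18.127 × 87.91 = 1593.6 g.
At 79.26% yield, actual mass of FeS = 1593.6 × 0.7926 = 1263.1 g.

1263 g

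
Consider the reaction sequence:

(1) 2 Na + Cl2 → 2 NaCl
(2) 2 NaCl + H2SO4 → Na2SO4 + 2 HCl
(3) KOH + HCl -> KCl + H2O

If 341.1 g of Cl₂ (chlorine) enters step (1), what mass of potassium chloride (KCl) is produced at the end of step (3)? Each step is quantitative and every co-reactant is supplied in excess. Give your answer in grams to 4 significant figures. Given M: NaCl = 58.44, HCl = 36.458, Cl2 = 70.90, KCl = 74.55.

n(Cl2) = 341.1 / 70.90 = 4.8110 mol.
Reaction (1): Cl2→NaCl ratio 1:2 ⇒ n(NaCl) = 9.6220 mol.
Reaction (2): NaCl→HCl ratio 2:2 ⇒ n(HCl) = 9.6220 mol.
Reaction (3): HCl→KCl ratio 1:1 ⇒ n(KCl) = 9.6220 mol.
Mass of KCl = 9.6220 × 74.55 = 717.32 g.

717.3 g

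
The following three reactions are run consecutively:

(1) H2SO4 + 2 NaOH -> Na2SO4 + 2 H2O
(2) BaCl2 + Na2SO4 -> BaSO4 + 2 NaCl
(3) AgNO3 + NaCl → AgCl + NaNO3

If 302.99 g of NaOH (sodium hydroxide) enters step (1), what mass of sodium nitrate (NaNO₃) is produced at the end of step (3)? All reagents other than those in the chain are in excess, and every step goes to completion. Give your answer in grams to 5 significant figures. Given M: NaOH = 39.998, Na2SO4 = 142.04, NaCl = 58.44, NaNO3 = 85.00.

n(NaOH) = 302.99 / 39.998 = 7.57513 mol.
Reaction (1): NaOH→Na2SO4 ratio 2:1 ⇒ n(Na2SO4) = 3.78756 mol.
Reaction (2): Na2SO4→NaCl ratio 1:2 ⇒ n(NaCl) = 7.57513 mol.
Reaction (3): NaCl→NaNO3 ratio 1:1 ⇒ n(NaNO3) = 7.57513 mol.
Mass of NaNO3 = 7.57513 × 85.00 = 643.886 g.

643.89 g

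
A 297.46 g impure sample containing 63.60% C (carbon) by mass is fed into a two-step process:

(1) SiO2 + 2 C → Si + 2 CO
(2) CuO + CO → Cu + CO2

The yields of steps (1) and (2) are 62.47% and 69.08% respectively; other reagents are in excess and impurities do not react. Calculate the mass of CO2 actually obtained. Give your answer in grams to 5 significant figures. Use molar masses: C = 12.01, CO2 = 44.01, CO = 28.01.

299.17 g

Pure C = 297.46 × 0.6360 = 189.185 g.
n(C) = 189.185 / 12.01 = 15.7523 mol.
Step 1 (C:CO = 2:2): theoretical n(CO) = 15.7523 mol; at 62.47% yield, n(CO) = 9.84043 mol.
Step 2 (CO:CO2 = 1:1): theoretical n(CO2) = 9.84043 mol, so theoretical mass = 9.84043 × 44.01 = 433.077 g.
At 69.08% yield, actual mass of CO2 = 433.077 × 0.6908 = 299.170 g.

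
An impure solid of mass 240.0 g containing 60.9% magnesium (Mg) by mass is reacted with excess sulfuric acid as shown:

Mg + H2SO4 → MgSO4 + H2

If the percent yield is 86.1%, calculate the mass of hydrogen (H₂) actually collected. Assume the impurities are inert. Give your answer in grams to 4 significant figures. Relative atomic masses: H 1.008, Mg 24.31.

Pure Mg available = 240.0 g × 0.609 = 146.16 g.
M(Mg) = 24.31 g/mol.
M(H2) = 2(1.008) = 2.016 g/mol.
n(Mg) = 146.16 g / 24.31 g/mol = 6.0123 mol.
From the equation the Mg:H2 mole ratio is 1:1, so n(H2) = 6.0123 × 1/1 = 6.0123 mol.
Mass of H2 = 6.0123 mol × 2.016 g/mol = 12.121 g.
Actual mass collected = 12.121 g × 0.861 = 10.436 g.

10.44 g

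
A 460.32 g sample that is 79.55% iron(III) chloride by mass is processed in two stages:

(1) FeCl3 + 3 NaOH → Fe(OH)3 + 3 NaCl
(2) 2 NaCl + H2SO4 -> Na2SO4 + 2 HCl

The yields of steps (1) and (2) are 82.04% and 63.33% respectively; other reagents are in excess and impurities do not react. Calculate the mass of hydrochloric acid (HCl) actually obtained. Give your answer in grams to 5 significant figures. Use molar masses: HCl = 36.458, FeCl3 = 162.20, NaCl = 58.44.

128.29 g

Pure FeCl3 = 460.32 × 0.7955 = 366.185 g.
n(FeCl3) = 366.185 / 162.20 = 2.25761 mol.
Step 1 (FeCl3:NaCl = 1:3): theoretical n(NaCl) = 6.77283 mol; at 82.04% yield, n(NaCl) = 5.55643 mol.
Step 2 (NaCl:HCl = 2:2): theoretical n(HCl) = 5.55643 mol, so theoretical mass = 5.55643 × 36.458 = 202.576 g.
At 63.33% yield, actual mass of HCl = 202.576 × 0.6333 = 128.292 g.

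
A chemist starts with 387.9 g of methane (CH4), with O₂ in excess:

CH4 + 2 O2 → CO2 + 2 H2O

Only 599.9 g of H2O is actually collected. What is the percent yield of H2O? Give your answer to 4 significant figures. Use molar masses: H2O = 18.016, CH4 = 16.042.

n(CH4) = 387.90 g / 16.042 g/mol = 24.180 mol.
From the equation the CH4:H2O mole ratio is 1:2, so n(H2O) = 24.180 × 2/1 = 48.361 mol.
Mass of H2O = 48.361 mol × 18.016 g/mol = 871.26 g.
This is the theoretical yield. Percent yield = 599.9 g / 871.26 g × 100% = 68.854%.

68.85 %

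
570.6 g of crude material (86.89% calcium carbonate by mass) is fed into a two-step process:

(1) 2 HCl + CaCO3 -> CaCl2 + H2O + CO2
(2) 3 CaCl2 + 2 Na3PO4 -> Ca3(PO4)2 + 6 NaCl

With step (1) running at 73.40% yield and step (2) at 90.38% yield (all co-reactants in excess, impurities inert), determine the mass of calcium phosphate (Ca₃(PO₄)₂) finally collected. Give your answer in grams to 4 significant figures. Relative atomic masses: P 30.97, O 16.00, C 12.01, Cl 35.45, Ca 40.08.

Pure CaCO3 = 570.6 × 0.8689 = 495.79 g.
M(CaCO3) = 40.08 + 12.01 + 3(16.00) = 100.09 g/mol.
M(Ca3(PO4)2) = 3(40.08) + 2(30.97) + 8(16.00) = 310.18 g/mol.
n(CaCO3) = 495.79 / 100.09 = 4.9535 mol.
Step 1 (CaCO3:CaCl2 = 1:1): theoretical n(CaCl2) = 4.9535 mol; at 73.40% yield, n(CaCl2) = 3.6359 mol.
Step 2 (CaCl2:Ca3(PO4)2 = 3:1): theoretical n(Ca3(PO4)2) = 1.2120 mol, so theoretical mass = 1.2120 × 310.18 = 375.92 g.
At 90.38% yield, actual mass of Ca3(PO4)2 = 375.92 × 0.9038 = 339.76 g.

339.8 g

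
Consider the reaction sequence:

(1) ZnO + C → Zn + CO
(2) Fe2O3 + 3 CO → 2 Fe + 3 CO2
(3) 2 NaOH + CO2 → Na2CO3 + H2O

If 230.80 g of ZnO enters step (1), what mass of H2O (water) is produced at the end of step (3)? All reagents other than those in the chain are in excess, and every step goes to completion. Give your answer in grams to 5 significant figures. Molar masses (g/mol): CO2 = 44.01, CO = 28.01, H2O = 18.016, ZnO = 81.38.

n(ZnO) = 230.80 / 81.38 = 2.83608 mol.
Reaction (1): ZnO→CO ratio 1:1 ⇒ n(CO) = 2.83608 mol.
Reaction (2): CO→CO2 ratio 3:3 ⇒ n(CO2) = 2.83608 mol.
Reaction (3): CO2→H2O ratio 1:1 ⇒ n(H2O) = 2.83608 mol.
Mass of H2O = 2.83608 × 18.016 = 51.0948 g.

51.095 g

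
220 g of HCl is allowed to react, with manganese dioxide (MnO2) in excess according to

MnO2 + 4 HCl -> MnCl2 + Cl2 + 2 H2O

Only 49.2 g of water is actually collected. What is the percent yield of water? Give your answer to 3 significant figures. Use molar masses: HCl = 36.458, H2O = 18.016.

90.5 %

n(HCl) = 220.0 g / 36.458 g/mol = 6.034 mol.
From the equation the HCl:H2O mole ratio is 4:2, so n(H2O) = 6.034 × 2/4 = 3.017 mol.
Mass of H2O = 3.017 mol × 18.016 g/mol = 54.36 g.
This is the theoretical yield. Percent yield = 49.2 g / 54.36 g × 100% = 90.51%.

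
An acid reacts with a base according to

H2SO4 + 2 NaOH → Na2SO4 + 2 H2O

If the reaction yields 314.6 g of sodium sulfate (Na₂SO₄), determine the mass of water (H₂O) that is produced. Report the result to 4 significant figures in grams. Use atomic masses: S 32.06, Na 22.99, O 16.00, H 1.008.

79.81 g

M(Na2SO4) = 2(22.99) + 32.06 + 4(16.00) = 142.04 g/mol.
M(H2O) = 2(1.008) + 16.00 = 18.016 g/mol.
n(Na2SO4) = 314.60 g / 142.04 g/mol = 2.2149 mol.
From the equation the Na2SO4:H2O mole ratio is 1:2, so n(H2O) = 2.2149 × 2/1 = 4.4297 mol.
Mass of H2O = 4.4297 mol × 18.016 g/mol = 79.806 g.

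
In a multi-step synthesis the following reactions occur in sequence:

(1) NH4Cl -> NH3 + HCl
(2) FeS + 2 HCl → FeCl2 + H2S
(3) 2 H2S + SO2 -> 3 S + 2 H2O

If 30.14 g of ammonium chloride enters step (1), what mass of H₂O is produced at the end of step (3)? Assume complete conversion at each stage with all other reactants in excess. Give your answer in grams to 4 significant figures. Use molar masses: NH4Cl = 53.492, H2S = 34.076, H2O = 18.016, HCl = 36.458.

5.076 g

n(NH4Cl) = 30.14 / 53.492 = 0.56345 mol.
Reaction (1): NH4Cl→HCl ratio 1:1 ⇒ n(HCl) = 0.56345 mol.
Reaction (2): HCl→H2S ratio 2:1 ⇒ n(H2S) = 0.28172 mol.
Reaction (3): H2S→H2O ratio 2:2 ⇒ n(H2O) = 0.28172 mol.
Mass of H2O = 0.28172 × 18.016 = 5.0755 g.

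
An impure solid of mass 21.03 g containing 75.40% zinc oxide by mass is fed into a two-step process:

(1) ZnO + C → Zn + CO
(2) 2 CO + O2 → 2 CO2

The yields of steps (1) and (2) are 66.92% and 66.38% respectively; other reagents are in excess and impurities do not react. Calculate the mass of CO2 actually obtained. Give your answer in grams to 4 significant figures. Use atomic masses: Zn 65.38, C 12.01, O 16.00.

Pure ZnO = 21.03 × 0.7540 = 15.857 g.
M(ZnO) = 65.38 + 16.00 = 81.38 g/mol.
M(CO2) = 12.01 + 2(16.00) = 44.01 g/mol.
n(ZnO) = 15.857 / 81.38 = 0.19485 mol.
Step 1 (ZnO:CO = 1:1): theoretical n(CO) = 0.19485 mol; at 66.92% yield, n(CO) = 0.13039 mol.
Step 2 (CO:CO2 = 2:2): theoretical n(CO2) = 0.13039 mol, so theoretical mass = 0.13039 × 44.01 = 5.7385 g.
At 66.38% yield, actual mass of CO2 = 5.7385 × 0.6638 = 3.8092 g.

3.809 g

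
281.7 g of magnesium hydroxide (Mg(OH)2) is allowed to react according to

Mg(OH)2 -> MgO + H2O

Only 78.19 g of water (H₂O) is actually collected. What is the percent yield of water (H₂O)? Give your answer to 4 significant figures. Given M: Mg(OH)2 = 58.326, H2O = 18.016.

89.86 %

n(Mg(OH)2) = 281.70 g / 58.326 g/mol = 4.8298 mol.
From the equation the Mg(OH)2:H2O mole ratio is 1:1, so n(H2O) = 4.8298 × 1/1 = 4.8298 mol.
Mass of H2O = 4.8298 mol × 18.016 g/mol = 87.013 g.
This is the theoretical yield. Percent yield = 78.19 g / 87.013 g × 100% = 89.860%.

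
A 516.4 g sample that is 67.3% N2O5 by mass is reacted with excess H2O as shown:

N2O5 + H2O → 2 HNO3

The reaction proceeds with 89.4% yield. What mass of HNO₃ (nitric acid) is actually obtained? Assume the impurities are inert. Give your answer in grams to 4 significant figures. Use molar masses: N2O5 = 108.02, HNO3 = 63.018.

Pure N2O5 available = 516.4 g × 0.673 = 347.54 g.
n(N2O5) = 347.54 g / 108.02 g/mol = 3.2173 mol.
From the equation the N2O5:HNO3 mole ratio is 1:2, so n(HNO3) = 3.2173 × 2/1 = 6.4347 mol.
Mass of HNO3 = 6.4347 mol × 63.018 g/mol = 405.50 g.
Actual mass collected = 405.50 g × 0.894 = 362.52 g.

362.5 g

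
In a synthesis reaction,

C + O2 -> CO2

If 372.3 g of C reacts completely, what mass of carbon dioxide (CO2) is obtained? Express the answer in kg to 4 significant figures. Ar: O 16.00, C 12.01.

1.364 kg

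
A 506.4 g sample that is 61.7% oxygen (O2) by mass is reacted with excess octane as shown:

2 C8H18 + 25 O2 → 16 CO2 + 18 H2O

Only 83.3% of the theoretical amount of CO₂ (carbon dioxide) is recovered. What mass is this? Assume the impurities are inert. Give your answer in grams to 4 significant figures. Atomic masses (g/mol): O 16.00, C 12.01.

Pure O2 available = 506.4 g × 0.617 = 312.45 g.
M(O2) = 2(16.00) = 32.00 g/mol.
M(CO2) = 12.01 + 2(16.00) = 44.01 g/mol.
n(O2) = 312.45 g / 32.00 g/mol = 9.7640 mol.
From the equation the O2:CO2 mole ratio is 25:16, so n(CO2) = 9.7640 × 16/25 = 6.2490 mol.
Mass of CO2 = 6.2490 mol × 44.01 g/mol = 275.02 g.
Actual mass collected = 275.02 g × 0.833 = 229.09 g.

229.1 g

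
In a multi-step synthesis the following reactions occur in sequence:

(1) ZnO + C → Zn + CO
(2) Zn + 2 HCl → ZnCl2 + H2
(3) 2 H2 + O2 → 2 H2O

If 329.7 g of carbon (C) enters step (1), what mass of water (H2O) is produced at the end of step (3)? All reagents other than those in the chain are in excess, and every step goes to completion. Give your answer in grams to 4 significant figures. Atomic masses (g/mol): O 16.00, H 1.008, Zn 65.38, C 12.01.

494.6 g

M(C) = 12.01 g/mol.
M(H2O) = 2(1.008) + 16.00 = 18.016 g/mol.
n(C) = 329.7 / 12.01 = 27.452 mol.
Reaction (1): C→Zn ratio 1:1 ⇒ n(Zn) = 27.452 mol.
Reaction (2): Zn→H2 ratio 1:1 ⇒ n(H2) = 27.452 mol.
Reaction (3): H2→H2O ratio 2:2 ⇒ n(H2O) = 27.452 mol.
Mass of H2O = 27.452 × 18.016 = 494.58 g.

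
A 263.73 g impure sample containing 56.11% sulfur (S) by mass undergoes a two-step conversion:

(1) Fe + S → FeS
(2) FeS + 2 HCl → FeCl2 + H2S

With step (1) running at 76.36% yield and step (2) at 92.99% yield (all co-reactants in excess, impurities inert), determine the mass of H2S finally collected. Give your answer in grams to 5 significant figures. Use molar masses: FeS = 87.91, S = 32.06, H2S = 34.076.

Pure S = 263.73 × 0.5611 = 147.979 g.
n(S) = 147.979 / 32.06 = 4.61569 mol.
Step 1 (S:FeS = 1:1): theoretical n(FeS) = 4.61569 mol; at 76.36% yield, n(FeS) = 3.52454 mol.
Step 2 (FeS:H2S = 1:1): theoretical n(H2S) = 3.52454 mol, so theoretical mass = 3.52454 × 34.076 = 120.102 g.
At 92.99% yield, actual mass of H2S = 120.102 × 0.9299 = 111.683 g.

111.68 g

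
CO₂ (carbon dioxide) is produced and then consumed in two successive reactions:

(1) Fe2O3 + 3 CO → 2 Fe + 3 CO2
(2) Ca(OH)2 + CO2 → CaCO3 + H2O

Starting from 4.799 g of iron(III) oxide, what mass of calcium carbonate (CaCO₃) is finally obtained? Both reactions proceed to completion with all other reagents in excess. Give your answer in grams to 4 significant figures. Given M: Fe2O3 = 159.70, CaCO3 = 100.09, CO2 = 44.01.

9.023 g

n(Fe2O3) = 4.7990 / 159.70 = 0.030050 mol.
Step 1 gives a 1:3 ratio of Fe2O3 to CO2, so n(CO2) = 0.090150 mol.
In step 2 the CO2:CaCO3 ratio is 1:1, so n(CaCO3) = 0.090150 mol.
Mass of CaCO3 = 0.090150 × 100.09 = 9.0231 g.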